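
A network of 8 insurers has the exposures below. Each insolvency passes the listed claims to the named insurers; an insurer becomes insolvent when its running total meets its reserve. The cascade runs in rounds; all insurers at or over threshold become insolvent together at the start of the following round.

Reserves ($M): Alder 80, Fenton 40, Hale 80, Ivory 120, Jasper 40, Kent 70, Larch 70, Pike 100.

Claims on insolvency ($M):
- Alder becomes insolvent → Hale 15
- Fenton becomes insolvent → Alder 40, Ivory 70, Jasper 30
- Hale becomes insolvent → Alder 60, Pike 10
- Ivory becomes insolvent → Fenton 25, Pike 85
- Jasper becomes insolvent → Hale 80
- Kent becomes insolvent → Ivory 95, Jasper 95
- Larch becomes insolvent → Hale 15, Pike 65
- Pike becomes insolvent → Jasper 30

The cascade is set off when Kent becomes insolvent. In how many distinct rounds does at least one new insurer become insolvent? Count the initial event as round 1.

3

Round 1 — Kent becomes insolvent (initial).
  Ivory: +95 → 95 < 120
  Jasper: +95 → 95 ≥ 40
Round 2 — Jasper becomes insolvent.
  Hale: +80 → 80 ≥ 80
Round 3 — Hale becomes insolvent.
  Alder: +60 → 60 < 80
  Pike: +10 → 10 < 100
No further insolvencies.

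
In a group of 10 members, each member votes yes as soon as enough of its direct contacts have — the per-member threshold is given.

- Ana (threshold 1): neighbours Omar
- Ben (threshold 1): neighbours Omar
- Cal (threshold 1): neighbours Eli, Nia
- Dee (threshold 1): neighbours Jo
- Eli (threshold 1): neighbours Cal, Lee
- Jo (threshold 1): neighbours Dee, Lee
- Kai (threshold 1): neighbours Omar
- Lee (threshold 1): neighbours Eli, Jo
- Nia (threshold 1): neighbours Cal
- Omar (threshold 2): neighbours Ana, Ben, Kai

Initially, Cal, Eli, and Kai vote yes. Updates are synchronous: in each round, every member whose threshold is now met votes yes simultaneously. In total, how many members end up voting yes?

7

Round 1 — Cal, Eli, Kai vote yes (initial).
Round 2 — checking thresholds:
  Lee: 1 of 2 neighbours ≥ 1, votes yes.
  Nia: 1 of 1 neighbours ≥ 1, votes yes.
  Omar: 1 of 3 neighbours < 2, below threshold.
Round 3 — checking thresholds:
  Jo: 1 of 2 neighbours ≥ 1, votes yes.
  Omar: 1 of 3 neighbours < 2, below threshold.
Round 4 — checking thresholds:
  Dee: 1 of 1 neighbours ≥ 1, votes yes.
  Omar: 1 of 3 neighbours < 2, below threshold.
Round 5 — no new yes votes; cascade stops.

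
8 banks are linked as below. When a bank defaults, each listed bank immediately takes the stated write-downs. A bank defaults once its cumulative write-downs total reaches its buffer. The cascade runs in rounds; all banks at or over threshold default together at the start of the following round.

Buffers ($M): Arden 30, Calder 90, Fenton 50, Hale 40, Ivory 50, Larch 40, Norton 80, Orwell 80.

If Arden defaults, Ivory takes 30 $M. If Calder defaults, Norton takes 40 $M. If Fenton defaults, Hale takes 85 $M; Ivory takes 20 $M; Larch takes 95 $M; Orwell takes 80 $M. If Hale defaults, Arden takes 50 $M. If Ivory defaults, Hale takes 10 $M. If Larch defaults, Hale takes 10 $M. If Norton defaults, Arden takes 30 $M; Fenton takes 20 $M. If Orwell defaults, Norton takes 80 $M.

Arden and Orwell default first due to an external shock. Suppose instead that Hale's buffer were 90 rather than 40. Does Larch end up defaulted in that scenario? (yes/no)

no

With Hale's buffer at 90:
Round 1 — Arden, Orwell default (initial).
  Ivory: +30 → 30 < 50
  Norton: +80 → 80 ≥ 80
Round 2 — Norton defaults.
  Fenton: +20 → 20 < 50
No further defaults.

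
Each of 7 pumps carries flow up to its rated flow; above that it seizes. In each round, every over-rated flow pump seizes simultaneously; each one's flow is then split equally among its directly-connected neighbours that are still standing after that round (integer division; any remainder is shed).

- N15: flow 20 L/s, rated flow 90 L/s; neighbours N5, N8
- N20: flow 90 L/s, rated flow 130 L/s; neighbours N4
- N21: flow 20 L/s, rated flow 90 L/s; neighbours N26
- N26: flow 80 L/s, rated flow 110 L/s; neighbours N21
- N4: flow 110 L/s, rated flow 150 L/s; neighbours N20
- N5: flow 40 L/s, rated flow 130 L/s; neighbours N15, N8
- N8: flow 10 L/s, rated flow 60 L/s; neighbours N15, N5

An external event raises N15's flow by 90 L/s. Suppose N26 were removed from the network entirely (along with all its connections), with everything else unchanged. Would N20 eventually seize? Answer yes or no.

no

With N26 removed:
Round 1 — N15 at 110 > 90. N15 seizes.
  N15 sheds 110 L/s to N5, N8: 55 each.
    N5: 40+55 = 95 ≤ 130
    N8: 10+55 = 65 > 60
Round 2 — N8 seizes.
  N8 sheds 65 L/s to N5: 65 each.
    N5: 95+65 = 160 > 130
Round 3 — N5 seizes.
  N5 sheds 160 L/s: no online neighbours, lost.
No further seizures.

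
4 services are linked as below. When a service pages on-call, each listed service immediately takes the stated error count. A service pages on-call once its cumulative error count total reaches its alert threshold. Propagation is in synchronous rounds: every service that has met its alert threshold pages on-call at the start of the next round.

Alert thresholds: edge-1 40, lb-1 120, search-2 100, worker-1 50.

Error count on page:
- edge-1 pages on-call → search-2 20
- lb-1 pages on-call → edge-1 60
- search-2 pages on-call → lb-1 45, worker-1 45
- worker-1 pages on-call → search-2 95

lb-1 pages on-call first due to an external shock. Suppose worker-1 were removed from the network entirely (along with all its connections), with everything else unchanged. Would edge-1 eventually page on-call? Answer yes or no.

yes

With worker-1 removed:
Round 1 — lb-1 pages on-call (initial).
  edge-1: +60 → 60 ≥ 40
Round 2 — edge-1 pages on-call.
  search-2: +20 → 20 < 100
No further pages.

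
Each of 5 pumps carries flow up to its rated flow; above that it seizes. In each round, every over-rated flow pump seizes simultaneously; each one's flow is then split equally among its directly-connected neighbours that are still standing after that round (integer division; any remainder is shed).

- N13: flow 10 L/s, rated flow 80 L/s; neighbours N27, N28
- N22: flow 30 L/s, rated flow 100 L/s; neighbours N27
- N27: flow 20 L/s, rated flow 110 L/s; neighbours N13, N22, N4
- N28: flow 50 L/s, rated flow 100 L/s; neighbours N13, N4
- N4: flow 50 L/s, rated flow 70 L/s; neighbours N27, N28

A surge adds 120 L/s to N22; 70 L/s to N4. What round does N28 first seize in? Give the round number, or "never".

2

Round 1 — N22 at 150 > 100; N4 at 120 > 70. N22, N4 seize.
  N22 sheds 150 L/s to N27: 150 each.
    N27: 20+150 = 170 > 110
  N4 sheds 120 L/s to N27, N28: 60 each.
    N27: 170+60 = 230 > 110
    N28: 50+60 = 110 > 100
Round 2 — N27, N28 seize.
  N27 sheds 230 L/s to N13: 230 each.
    N13: 10+230 = 240 > 80
  N28 sheds 110 L/s to N13: 110 each.
    N13: 240+110 = 350 > 80
Round 3 — N13 seizes.
  N13 sheds 350 L/s: no online neighbours, lost.
No further seizures.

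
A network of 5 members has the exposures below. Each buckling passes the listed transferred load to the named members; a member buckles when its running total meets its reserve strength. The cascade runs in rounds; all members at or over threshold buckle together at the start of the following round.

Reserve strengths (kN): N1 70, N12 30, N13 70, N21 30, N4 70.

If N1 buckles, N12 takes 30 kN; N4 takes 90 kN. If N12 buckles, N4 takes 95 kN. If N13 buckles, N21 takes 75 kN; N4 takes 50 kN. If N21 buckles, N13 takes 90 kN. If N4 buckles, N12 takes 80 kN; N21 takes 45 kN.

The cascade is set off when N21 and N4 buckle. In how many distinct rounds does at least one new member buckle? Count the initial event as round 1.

Round 1 — N21, N4 buckle (initial).
  N12: +80 → 80 ≥ 30
  N13: +90 → 90 ≥ 70
Round 2 — N12, N13 buckle.
No further bucklings.

2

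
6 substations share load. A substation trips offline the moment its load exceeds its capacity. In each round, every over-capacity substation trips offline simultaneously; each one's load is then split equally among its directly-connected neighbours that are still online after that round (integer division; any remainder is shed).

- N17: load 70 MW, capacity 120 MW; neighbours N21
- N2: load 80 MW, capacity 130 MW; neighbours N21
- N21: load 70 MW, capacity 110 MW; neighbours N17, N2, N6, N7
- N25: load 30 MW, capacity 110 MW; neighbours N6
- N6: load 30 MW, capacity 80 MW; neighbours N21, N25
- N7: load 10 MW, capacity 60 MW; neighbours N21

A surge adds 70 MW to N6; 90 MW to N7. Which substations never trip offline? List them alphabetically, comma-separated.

N25

Round 1 — N6 at 100 > 80; N7 at 100 > 60. N6, N7 trip offline.
  N6 sheds 100 MW to N21, N25: 50 each.
    N21: 70+50 = 120 > 110
    N25: 30+50 = 80 ≤ 110
  N7 sheds 100 MW to N21: 100 each.
    N21: 120+100 = 220 > 110
Round 2 — N21 trips offline.
  N21 sheds 220 MW to N17, N2: 110 each.
    N17: 70+110 = 180 > 120
    N2: 80+110 = 190 > 130
Round 3 — N17, N2 trip offline.
  N17 sheds 180 MW: no online neighbours, lost.
  N2 sheds 190 MW: no online neighbours, lost.
No further trips.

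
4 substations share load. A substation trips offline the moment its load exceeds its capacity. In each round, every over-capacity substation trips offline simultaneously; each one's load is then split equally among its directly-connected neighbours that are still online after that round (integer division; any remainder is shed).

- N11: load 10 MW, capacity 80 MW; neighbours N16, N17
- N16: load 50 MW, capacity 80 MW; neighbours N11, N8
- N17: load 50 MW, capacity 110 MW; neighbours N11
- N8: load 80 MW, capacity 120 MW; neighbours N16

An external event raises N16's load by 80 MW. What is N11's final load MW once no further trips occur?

Round 1 — N16 at 130 > 80. N16 trips offline.
  N16 sheds 130 MW to N11, N8: 65 each.
    N11: 10+65 = 75 ≤ 80
    N8: 80+65 = 145 > 120
Round 2 — N8 trips offline.
  N8 sheds 145 MW: no online neighbours, lost.
No further trips.

75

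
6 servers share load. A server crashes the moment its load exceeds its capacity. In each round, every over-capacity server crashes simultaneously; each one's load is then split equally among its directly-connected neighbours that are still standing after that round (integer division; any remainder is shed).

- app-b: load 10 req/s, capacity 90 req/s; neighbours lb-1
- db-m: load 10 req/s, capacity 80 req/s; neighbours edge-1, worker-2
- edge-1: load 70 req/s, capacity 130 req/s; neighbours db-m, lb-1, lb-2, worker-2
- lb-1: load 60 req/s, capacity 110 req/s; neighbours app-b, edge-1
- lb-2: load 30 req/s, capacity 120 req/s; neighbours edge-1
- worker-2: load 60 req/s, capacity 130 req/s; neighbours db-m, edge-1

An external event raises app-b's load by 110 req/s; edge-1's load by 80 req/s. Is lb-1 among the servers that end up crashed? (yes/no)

yes

Round 1 — app-b at 120 > 90; edge-1 at 150 > 130. app-b, edge-1 crash.
  app-b sheds 120 req/s to lb-1: 120 each.
    lb-1: 60+120 = 180 > 110
  edge-1 sheds 150 req/s to db-m, lb-1, lb-2, worker-2: 37 each (2 lost).
    db-m: 10+37 = 47 ≤ 80
    lb-1: 180+37 = 217 > 110
    lb-2: 30+37 = 67 ≤ 120
    worker-2: 60+37 = 97 ≤ 130
Round 2 — lb-1 crashes.
  lb-1 sheds 217 req/s: no online neighbours, lost.
No further crashes.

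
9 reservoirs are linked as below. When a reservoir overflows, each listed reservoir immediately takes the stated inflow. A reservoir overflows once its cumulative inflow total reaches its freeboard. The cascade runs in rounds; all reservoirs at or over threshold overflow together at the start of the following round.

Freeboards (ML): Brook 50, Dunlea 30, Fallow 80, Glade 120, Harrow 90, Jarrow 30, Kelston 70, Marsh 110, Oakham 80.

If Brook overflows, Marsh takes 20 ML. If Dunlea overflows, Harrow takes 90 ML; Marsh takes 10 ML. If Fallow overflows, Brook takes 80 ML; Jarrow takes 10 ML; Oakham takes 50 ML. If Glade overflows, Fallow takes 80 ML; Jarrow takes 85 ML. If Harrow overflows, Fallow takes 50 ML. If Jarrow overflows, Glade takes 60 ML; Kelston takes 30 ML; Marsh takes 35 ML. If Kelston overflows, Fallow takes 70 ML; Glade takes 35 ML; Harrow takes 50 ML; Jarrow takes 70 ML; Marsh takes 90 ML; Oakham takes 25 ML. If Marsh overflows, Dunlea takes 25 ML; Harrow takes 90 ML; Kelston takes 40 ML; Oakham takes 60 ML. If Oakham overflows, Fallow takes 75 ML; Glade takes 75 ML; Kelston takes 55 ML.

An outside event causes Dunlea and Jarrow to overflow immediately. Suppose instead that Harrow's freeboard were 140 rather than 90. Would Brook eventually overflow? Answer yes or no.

With Harrow's freeboard at 140:
Round 1 — Dunlea, Jarrow overflow (initial).
  Glade: +60 → 60 < 120
  Harrow: +90 → 90 < 140
  Kelston: +30 → 30 < 70
  Marsh: +10+35 → 45 < 110
No further overflows.

no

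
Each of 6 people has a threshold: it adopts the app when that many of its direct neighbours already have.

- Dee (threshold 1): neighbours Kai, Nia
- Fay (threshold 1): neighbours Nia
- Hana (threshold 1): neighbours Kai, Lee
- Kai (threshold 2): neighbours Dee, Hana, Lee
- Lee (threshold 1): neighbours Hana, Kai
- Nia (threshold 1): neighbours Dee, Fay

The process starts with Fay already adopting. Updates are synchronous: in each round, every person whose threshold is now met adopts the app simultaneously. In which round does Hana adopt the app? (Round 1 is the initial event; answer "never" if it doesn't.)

never

Round 1 — Fay adopts the app (initial).
Round 2 — checking thresholds:
  Nia: 1 of 2 neighbours ≥ 1, adopts the app.
Round 3 — checking thresholds:
  Dee: 1 of 2 neighbours ≥ 1, adopts the app.
Round 4 — no new adoptions; cascade stops.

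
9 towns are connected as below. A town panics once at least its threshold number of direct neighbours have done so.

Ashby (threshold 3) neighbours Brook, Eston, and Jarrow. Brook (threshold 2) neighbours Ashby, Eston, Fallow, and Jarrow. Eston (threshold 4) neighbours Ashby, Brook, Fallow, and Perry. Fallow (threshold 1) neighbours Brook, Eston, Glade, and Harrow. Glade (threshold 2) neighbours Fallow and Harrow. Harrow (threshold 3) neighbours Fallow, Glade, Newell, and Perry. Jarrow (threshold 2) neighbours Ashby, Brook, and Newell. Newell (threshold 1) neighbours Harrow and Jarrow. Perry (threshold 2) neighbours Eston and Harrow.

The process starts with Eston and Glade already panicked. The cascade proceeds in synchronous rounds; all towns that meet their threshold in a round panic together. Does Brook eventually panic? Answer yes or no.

yes

Round 1 — Eston, Glade panic (initial).
Round 2 — checking thresholds:
  Ashby: 1 of 3 neighbours < 3, below threshold.
  Brook: 1 of 4 neighbours < 2, below threshold.
  Fallow: 2 of 4 neighbours ≥ 1, panics.
  Harrow: 1 of 4 neighbours < 3, below threshold.
  Perry: 1 of 2 neighbours < 2, below threshold.
Round 3 — checking thresholds:
  Ashby: 1 of 3 neighbours < 3, below threshold.
  Brook: 2 of 4 neighbours ≥ 2, panics.
  Harrow: 2 of 4 neighbours < 3, below threshold.
  Perry: 1 of 2 neighbours < 2, below threshold.
Round 4 — no new panics; cascade stops.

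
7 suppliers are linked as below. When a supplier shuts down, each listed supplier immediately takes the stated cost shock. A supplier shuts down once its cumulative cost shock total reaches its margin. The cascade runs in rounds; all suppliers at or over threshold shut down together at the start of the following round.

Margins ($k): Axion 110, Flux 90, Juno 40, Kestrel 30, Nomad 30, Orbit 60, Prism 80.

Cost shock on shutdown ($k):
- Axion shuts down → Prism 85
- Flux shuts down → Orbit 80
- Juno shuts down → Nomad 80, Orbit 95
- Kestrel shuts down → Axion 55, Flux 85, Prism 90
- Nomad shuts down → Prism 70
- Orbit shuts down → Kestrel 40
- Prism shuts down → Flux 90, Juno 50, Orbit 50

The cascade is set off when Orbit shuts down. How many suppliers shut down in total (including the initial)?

Round 1 — Orbit shuts down (initial).
  Kestrel: +40 → 40 ≥ 30
Round 2 — Kestrel shuts down.
  Axion: +55 → 55 < 110
  Flux: +85 → 85 < 90
  Prism: +90 → 90 ≥ 80
Round 3 — Prism shuts down.
  Flux: +90 → 175 ≥ 90
  Juno: +50 → 50 ≥ 40
Round 4 — Flux, Juno shut down.
  Nomad: +80 → 80 ≥ 30
Round 5 — Nomad shuts down.
No further shutdowns.

6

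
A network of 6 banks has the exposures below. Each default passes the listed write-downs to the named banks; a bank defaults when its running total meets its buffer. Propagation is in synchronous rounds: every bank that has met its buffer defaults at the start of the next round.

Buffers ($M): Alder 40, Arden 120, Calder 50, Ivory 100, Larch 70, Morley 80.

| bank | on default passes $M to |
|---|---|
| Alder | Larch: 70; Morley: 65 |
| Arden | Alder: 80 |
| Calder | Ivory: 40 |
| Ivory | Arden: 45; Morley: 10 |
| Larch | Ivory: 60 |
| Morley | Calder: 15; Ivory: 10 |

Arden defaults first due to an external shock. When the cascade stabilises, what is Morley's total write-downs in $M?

65

Round 1 — Arden defaults (initial).
  Alder: +80 → 80 ≥ 40
Round 2 — Alder defaults.
  Larch: +70 → 70 ≥ 70
  Morley: +65 → 65 < 80
Round 3 — Larch defaults.
  Ivory: +60 → 60 < 100
No further defaults.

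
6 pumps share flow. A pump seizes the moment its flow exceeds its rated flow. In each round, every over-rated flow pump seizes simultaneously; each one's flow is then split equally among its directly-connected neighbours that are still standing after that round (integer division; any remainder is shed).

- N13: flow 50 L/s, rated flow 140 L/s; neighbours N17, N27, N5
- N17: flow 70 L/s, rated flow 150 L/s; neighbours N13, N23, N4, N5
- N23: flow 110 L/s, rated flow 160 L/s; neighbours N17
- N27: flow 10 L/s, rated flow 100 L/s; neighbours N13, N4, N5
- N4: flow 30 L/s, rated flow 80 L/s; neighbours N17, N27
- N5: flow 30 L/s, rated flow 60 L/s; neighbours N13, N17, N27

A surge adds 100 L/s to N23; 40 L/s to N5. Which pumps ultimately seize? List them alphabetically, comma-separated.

N13, N17, N23, N27, N4, N5

Round 1 — N23 at 210 > 160; N5 at 70 > 60. N23, N5 seize.
  N23 sheds 210 L/s to N17: 210 each.
    N17: 70+210 = 280 > 150
  N5 sheds 70 L/s to N13, N17, N27: 23 each (1 lost).
    N13: 50+23 = 73 ≤ 140
    N17: 280+23 = 303 > 150
    N27: 10+23 = 33 ≤ 100
Round 2 — N17 seizes.
  N17 sheds 303 L/s to N13, N4: 151 each (1 lost).
    N13: 73+151 = 224 > 140
    N4: 30+151 = 181 > 80
Round 3 — N13, N4 seize.
  N13 sheds 224 L/s to N27: 224 each.
    N27: 33+224 = 257 > 100
  N4 sheds 181 L/s to N27: 181 each.
    N27: 257+181 = 438 > 100
Round 4 — N27 seizes.
  N27 sheds 438 L/s: no online neighbours, lost.
No further seizures.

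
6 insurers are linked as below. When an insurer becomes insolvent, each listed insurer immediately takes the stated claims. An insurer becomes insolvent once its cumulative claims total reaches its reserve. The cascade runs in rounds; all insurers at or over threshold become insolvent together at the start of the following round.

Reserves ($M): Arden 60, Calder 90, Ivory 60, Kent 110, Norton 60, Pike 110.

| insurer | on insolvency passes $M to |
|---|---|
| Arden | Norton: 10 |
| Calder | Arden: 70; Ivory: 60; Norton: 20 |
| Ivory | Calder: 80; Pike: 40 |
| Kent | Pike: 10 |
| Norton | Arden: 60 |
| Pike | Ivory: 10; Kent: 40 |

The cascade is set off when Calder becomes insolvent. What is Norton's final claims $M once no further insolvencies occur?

Round 1 — Calder becomes insolvent (initial).
  Arden: +70 → 70 ≥ 60
  Ivory: +60 → 60 ≥ 60
  Norton: +20 → 20 < 60
Round 2 — Arden, Ivory become insolvent.
  Norton: +10 → 30 < 60
  Pike: +40 → 40 < 110
No further insolvencies.

30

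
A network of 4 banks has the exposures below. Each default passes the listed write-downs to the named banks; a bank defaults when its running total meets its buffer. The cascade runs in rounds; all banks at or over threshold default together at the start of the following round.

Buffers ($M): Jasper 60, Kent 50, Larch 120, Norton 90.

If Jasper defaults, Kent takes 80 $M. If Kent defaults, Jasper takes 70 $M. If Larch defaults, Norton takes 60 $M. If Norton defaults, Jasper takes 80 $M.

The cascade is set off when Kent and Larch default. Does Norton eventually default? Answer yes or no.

no

Round 1 — Kent, Larch default (initial).
  Jasper: +70 → 70 ≥ 60
  Norton: +60 → 60 < 90
Round 2 — Jasper defaults.
No further defaults.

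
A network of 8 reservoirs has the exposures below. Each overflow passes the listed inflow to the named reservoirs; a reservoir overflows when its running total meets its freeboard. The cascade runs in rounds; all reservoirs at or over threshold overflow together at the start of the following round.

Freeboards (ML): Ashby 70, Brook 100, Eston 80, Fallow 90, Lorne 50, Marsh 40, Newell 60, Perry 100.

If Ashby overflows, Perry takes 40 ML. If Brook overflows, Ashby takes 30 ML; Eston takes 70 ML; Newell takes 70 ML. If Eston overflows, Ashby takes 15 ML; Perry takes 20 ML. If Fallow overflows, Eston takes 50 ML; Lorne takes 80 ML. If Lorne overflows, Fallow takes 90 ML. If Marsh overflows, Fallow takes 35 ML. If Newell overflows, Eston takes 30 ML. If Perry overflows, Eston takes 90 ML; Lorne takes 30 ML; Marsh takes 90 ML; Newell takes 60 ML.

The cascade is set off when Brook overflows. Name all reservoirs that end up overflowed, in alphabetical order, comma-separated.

Brook, Eston, Newell

Round 1 — Brook overflows (initial).
  Ashby: +30 → 30 < 70
  Eston: +70 → 70 < 80
  Newell: +70 → 70 ≥ 60
Round 2 — Newell overflows.
  Eston: +30 → 100 ≥ 80
Round 3 — Eston overflows.
  Ashby: +15 → 45 < 70
  Perry: +20 → 20 < 100
No further overflows.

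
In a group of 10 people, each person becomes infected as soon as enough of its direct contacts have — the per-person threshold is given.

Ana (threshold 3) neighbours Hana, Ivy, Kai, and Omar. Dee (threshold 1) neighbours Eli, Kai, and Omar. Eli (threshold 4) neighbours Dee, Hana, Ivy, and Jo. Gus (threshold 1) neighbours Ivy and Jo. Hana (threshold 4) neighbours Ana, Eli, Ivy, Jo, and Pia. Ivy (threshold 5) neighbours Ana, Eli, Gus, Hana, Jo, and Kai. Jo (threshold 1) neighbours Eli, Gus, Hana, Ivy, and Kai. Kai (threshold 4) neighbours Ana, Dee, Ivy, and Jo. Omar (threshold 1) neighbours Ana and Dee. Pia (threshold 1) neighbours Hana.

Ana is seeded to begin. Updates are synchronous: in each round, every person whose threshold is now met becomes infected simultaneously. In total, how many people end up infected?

3

Round 1 — Ana becomes infected (initial).
Round 2 — checking thresholds:
  Hana: 1 of 5 neighbours < 4, holds.
  Ivy: 1 of 6 neighbours < 5, holds.
  Kai: 1 of 4 neighbours < 4, holds.
  Omar: 1 of 2 neighbours ≥ 1, becomes infected.
Round 3 — checking thresholds:
  Dee: 1 of 3 neighbours ≥ 1, becomes infected.
  Hana: 1 of 5 neighbours < 4, holds.
  Ivy: 1 of 6 neighbours < 5, holds.
  Kai: 1 of 4 neighbours < 4, holds.
Round 4 — no new infections; cascade stops.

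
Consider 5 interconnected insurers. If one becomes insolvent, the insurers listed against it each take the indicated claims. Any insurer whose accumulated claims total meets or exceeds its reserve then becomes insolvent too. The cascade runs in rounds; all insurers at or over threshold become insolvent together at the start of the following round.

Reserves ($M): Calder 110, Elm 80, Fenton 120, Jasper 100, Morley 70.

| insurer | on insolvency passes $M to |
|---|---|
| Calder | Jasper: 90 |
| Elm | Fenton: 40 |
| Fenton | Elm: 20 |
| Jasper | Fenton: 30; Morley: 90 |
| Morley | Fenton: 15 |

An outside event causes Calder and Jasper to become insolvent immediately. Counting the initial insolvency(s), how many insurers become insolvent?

3

Round 1 — Calder, Jasper become insolvent (initial).
  Fenton: +30 → 30 < 120
  Morley: +90 → 90 ≥ 70
Round 2 — Morley becomes insolvent.
  Fenton: +15 → 45 < 120
No further insolvencies.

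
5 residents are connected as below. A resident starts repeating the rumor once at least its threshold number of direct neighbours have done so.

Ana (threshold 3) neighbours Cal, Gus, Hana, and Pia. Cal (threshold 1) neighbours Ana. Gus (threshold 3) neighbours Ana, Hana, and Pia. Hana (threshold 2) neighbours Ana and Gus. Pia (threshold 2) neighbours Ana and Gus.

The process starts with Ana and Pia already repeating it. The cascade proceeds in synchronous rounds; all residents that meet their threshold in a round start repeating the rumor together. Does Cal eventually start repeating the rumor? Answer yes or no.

Round 1 — Ana, Pia start repeating the rumor (initial).
Round 2 — checking thresholds:
  Cal: 1 of 1 neighbours ≥ 1, starts repeating the rumor.
  Gus: 2 of 3 neighbours < 3, below threshold.
  Hana: 1 of 2 neighbours < 2, below threshold.
Round 3 — no new spreads; cascade stops.

yes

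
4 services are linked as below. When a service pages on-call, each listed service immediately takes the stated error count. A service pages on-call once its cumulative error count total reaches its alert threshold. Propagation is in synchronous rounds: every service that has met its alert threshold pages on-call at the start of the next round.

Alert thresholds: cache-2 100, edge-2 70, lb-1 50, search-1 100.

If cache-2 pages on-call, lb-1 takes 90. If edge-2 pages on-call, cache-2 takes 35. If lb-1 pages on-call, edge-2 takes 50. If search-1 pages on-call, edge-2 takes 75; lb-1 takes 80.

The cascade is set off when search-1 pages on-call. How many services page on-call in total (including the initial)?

Round 1 — search-1 pages on-call (initial).
  edge-2: +75 → 75 ≥ 70
  lb-1: +80 → 80 ≥ 50
Round 2 — edge-2, lb-1 page on-call.
  cache-2: +35 → 35 < 100
No further pages.

3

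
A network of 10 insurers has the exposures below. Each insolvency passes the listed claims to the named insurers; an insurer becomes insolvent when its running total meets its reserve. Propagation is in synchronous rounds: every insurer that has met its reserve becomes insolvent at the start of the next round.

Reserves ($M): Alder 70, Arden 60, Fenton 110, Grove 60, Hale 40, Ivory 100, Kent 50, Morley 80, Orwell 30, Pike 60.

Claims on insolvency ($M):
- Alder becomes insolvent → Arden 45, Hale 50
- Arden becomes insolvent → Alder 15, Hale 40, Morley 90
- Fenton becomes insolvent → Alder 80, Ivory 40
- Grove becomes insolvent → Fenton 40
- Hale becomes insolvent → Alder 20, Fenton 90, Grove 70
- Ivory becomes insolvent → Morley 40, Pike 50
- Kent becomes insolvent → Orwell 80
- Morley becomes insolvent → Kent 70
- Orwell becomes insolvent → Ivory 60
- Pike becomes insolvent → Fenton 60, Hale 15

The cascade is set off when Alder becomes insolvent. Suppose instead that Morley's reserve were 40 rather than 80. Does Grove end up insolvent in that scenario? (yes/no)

yes

With Morley's reserve at 40:
Round 1 — Alder becomes insolvent (initial).
  Arden: +45 → 45 < 60
  Hale: +50 → 50 ≥ 40
Round 2 — Hale becomes insolvent.
  Fenton: +90 → 90 < 110
  Grove: +70 → 70 ≥ 60
Round 3 — Grove becomes insolvent.
  Fenton: +40 → 130 ≥ 110
Round 4 — Fenton becomes insolvent.
  Ivory: +40 → 40 < 100
No further insolvencies.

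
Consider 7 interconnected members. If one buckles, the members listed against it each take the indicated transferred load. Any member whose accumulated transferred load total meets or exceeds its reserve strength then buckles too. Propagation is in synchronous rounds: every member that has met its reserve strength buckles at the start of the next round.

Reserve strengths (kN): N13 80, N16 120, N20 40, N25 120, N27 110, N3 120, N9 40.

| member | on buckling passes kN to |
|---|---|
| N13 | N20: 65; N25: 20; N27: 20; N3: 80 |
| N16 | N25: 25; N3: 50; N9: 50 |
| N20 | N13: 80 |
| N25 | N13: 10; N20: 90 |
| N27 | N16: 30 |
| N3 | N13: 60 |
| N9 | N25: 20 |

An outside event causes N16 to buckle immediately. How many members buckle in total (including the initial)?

Round 1 — N16 buckles (initial).
  N25: +25 → 25 < 120
  N3: +50 → 50 < 120
  N9: +50 → 50 ≥ 40
Round 2 — N9 buckles.
  N25: +20 → 45 < 120
No further bucklings.

2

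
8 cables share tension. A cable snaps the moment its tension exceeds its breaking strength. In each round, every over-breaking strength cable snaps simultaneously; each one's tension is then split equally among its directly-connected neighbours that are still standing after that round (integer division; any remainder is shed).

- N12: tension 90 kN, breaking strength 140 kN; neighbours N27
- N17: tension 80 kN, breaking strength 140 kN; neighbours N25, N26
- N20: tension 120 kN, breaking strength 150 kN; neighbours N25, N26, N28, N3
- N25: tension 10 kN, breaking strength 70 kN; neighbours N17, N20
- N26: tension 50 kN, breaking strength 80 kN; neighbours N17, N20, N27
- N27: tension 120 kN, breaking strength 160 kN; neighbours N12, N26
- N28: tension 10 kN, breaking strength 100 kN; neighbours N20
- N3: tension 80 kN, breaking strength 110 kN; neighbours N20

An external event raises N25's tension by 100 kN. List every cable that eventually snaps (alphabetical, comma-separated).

Round 1 — N25 at 110 > 70. N25 snaps.
  N25 sheds 110 kN to N17, N20: 55 each.
    N17: 80+55 = 135 ≤ 140
    N20: 120+55 = 175 > 150
Round 2 — N20 snaps.
  N20 sheds 175 kN to N26, N28, N3: 58 each (1 lost).
    N26: 50+58 = 108 > 80
    N28: 10+58 = 68 ≤ 100
    N3: 80+58 = 138 > 110
Round 3 — N26, N3 snap.
  N26 sheds 108 kN to N17, N27: 54 each.
    N17: 135+54 = 189 > 140
    N27: 120+54 = 174 > 160
  N3 sheds 138 kN: no online neighbours, lost.
Round 4 — N17, N27 snap.
  N17 sheds 189 kN: no online neighbours, lost.
  N27 sheds 174 kN to N12: 174 each.
    N12: 90+174 = 264 > 140
Round 5 — N12 snaps.
  N12 sheds 264 kN: no online neighbours, lost.
No further breaks.

N12, N17, N20, N25, N26, N27, N3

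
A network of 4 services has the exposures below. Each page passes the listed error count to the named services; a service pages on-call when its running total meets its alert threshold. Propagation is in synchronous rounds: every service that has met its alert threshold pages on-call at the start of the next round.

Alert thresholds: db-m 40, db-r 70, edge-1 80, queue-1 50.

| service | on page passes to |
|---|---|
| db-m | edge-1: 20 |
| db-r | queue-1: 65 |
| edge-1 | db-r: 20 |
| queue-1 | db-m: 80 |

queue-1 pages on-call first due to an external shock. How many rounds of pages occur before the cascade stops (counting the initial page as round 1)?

2

Round 1 — queue-1 pages on-call (initial).
  db-m: +80 → 80 ≥ 40
Round 2 — db-m pages on-call.
  edge-1: +20 → 20 < 80
No further pages.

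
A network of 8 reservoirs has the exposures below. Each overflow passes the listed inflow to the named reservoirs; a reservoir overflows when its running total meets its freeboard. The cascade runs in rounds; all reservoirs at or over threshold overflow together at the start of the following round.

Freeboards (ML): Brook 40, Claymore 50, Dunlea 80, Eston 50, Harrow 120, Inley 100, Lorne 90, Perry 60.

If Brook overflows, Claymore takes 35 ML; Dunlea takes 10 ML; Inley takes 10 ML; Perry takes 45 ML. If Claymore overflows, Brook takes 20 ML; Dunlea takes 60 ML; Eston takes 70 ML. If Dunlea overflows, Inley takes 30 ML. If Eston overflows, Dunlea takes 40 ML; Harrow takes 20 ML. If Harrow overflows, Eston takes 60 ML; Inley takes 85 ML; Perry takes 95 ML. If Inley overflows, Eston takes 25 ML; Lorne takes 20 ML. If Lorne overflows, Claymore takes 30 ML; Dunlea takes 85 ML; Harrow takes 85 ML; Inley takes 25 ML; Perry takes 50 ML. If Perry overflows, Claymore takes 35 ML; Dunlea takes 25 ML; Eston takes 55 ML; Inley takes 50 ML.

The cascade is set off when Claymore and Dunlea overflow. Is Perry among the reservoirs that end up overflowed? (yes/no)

no

Round 1 — Claymore, Dunlea overflow (initial).
  Brook: +20 → 20 < 40
  Eston: +70 → 70 ≥ 50
  Inley: +30 → 30 < 100
Round 2 — Eston overflows.
  Harrow: +20 → 20 < 120
No further overflows.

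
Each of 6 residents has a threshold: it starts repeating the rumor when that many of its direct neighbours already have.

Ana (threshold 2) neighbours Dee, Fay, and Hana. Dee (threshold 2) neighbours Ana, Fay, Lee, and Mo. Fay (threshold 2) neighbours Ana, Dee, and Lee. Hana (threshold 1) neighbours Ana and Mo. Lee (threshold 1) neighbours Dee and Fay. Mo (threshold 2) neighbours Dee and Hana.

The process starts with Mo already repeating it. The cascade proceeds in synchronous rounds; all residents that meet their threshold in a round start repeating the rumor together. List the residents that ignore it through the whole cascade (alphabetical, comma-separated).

Round 1 — Mo starts repeating the rumor (initial).
Round 2 — checking thresholds:
  Dee: 1 of 4 neighbours < 2, holds.
  Hana: 1 of 2 neighbours ≥ 1, starts repeating the rumor.
Round 3 — no new spreads; cascade stops.

Ana, Dee, Fay, Lee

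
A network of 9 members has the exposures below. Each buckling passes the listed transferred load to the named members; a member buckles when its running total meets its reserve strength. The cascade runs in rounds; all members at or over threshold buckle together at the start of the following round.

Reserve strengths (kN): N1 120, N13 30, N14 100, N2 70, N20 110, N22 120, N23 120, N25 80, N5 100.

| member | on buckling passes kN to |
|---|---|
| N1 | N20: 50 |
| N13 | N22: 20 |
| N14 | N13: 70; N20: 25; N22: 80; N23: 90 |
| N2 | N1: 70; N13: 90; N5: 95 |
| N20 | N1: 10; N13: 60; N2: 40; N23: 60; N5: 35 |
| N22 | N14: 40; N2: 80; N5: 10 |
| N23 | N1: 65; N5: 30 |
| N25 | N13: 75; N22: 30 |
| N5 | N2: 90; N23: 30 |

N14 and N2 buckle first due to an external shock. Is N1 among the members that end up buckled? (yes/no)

Round 1 — N14, N2 buckle (initial).
  N1: +70 → 70 < 120
  N13: +70+90 → 160 ≥ 30
  N20: +25 → 25 < 110
  N22: +80 → 80 < 120
  N23: +90 → 90 < 120
  N5: +95 → 95 < 100
Round 2 — N13 buckles.
  N22: +20 → 100 < 120
No further bucklings.

no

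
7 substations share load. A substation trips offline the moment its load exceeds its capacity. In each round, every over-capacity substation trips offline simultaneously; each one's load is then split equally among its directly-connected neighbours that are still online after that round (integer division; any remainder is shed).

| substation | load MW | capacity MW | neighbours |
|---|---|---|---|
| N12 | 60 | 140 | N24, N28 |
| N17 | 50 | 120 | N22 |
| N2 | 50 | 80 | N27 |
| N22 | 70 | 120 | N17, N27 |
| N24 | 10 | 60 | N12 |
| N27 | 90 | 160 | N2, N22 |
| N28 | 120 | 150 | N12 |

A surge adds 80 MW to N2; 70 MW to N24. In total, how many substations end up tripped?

5

Round 1 — N2 at 130 > 80; N24 at 80 > 60. N2, N24 trip offline.
  N2 sheds 130 MW to N27: 130 each.
    N27: 90+130 = 220 > 160
  N24 sheds 80 MW to N12: 80 each.
    N12: 60+80 = 140 ≤ 140
Round 2 — N27 trips offline.
  N27 sheds 220 MW to N22: 220 each.
    N22: 70+220 = 290 > 120
Round 3 — N22 trips offline.
  N22 sheds 290 MW to N17: 290 each.
    N17: 50+290 = 340 > 120
Round 4 — N17 trips offline.
  N17 sheds 340 MW: no online neighbours, lost.
No further trips.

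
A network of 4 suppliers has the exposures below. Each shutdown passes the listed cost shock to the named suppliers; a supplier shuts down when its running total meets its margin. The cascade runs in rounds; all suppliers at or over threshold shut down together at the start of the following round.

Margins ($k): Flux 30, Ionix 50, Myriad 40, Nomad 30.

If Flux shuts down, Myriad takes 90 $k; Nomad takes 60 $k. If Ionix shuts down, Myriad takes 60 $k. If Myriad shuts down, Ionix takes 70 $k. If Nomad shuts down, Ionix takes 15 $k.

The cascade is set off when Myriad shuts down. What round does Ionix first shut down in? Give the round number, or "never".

2

Round 1 — Myriad shuts down (initial).
  Ionix: +70 → 70 ≥ 50
Round 2 — Ionix shuts down.
No further shutdowns.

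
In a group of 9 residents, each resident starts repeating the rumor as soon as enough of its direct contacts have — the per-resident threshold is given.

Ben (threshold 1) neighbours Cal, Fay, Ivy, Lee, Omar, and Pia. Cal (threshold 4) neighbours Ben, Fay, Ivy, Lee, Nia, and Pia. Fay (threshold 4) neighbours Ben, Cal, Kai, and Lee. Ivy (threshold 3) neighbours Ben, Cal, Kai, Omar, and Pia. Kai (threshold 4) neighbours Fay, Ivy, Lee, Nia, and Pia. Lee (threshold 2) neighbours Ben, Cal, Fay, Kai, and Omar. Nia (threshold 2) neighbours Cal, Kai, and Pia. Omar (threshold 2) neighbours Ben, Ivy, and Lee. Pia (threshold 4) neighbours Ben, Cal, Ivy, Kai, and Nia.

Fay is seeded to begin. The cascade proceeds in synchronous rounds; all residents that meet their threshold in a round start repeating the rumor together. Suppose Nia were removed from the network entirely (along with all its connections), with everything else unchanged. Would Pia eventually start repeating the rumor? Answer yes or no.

no

With Nia removed:
Round 1 — Fay starts repeating the rumor (initial).
Round 2 — checking thresholds:
  Ben: 1 of 6 neighbours ≥ 1, starts repeating the rumor.
  Cal: 1 of 5 neighbours < 4, not yet.
  Kai: 1 of 4 neighbours < 4, not yet.
  Lee: 1 of 5 neighbours < 2, not yet.
Round 3 — checking thresholds:
  Cal: 2 of 5 neighbours < 4, not yet.
  Ivy: 1 of 5 neighbours < 3, not yet.
  Kai: 1 of 4 neighbours < 4, not yet.
  Lee: 2 of 5 neighbours ≥ 2, starts repeating the rumor.
  Omar: 1 of 3 neighbours < 2, not yet.
  Pia: 1 of 4 neighbours < 4, not yet.
Round 4 — checking thresholds:
  Cal: 3 of 5 neighbours < 4, not yet.
  Ivy: 1 of 5 neighbours < 3, not yet.
  Kai: 2 of 4 neighbours < 4, not yet.
  Omar: 2 of 3 neighbours ≥ 2, starts repeating the rumor.
  Pia: 1 of 4 neighbours < 4, not yet.
Round 5 — no new spreads; cascade stops.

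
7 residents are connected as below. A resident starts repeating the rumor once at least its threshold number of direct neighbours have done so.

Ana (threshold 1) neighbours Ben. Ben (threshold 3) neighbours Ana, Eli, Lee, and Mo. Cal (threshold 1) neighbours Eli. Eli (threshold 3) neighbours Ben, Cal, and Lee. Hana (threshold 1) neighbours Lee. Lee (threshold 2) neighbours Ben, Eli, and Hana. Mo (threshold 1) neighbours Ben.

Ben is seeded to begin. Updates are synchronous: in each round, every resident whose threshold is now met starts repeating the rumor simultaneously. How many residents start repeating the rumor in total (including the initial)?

Round 1 — Ben starts repeating the rumor (initial).
Round 2 — checking thresholds:
  Ana: 1 of 1 neighbours ≥ 1, starts repeating the rumor.
  Eli: 1 of 3 neighbours < 3, holds.
  Lee: 1 of 3 neighbours < 2, holds.
  Mo: 1 of 1 neighbours ≥ 1, starts repeating the rumor.
Round 3 — no new spreads; cascade stops.

3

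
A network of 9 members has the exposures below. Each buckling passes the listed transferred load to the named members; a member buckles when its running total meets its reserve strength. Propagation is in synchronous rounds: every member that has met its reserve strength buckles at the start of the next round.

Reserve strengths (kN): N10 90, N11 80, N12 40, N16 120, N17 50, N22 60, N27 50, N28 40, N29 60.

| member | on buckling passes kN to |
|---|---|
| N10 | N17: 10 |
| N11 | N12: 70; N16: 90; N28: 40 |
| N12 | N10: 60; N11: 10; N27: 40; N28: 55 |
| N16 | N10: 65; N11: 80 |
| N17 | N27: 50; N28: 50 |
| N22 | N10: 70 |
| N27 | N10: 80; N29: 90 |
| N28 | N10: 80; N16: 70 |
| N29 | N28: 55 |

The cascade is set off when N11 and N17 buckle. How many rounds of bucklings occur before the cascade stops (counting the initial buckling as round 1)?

Round 1 — N11, N17 buckle (initial).
  N12: +70 → 70 ≥ 40
  N16: +90 → 90 < 120
  N27: +50 → 50 ≥ 50
  N28: +40+50 → 90 ≥ 40
Round 2 — N12, N27, N28 buckle.
  N10: +60+80+80 → 220 ≥ 90
  N16: +70 → 160 ≥ 120
  N29: +90 → 90 ≥ 60
Round 3 — N10, N16, N29 buckle.
No further bucklings.

3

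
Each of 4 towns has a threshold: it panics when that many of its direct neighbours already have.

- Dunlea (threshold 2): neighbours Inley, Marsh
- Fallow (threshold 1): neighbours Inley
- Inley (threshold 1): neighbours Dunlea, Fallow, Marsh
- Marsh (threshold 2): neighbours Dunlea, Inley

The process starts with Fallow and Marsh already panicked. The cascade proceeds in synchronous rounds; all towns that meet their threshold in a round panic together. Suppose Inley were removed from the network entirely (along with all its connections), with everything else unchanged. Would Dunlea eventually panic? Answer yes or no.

With Inley removed:
Round 1 — Fallow, Marsh panic (initial).
Round 2 — no new panics; cascade stops.

no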